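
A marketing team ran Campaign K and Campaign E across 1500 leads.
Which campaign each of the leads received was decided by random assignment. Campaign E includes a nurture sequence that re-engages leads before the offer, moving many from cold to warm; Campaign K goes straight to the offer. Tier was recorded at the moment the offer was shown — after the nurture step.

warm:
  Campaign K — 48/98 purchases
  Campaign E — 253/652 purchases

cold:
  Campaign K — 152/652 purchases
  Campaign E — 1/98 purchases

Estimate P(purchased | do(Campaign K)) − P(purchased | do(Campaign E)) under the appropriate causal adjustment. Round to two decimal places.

-0.07

Because the campaign influences engagement tier, engagement tier is a post-treatment mediator, not a confounder. Stratifying on it would bias the estimate; the causal effect is the crude pooled difference.
The causal difference is the pooled difference: 0.267 − 0.339 = -0.072.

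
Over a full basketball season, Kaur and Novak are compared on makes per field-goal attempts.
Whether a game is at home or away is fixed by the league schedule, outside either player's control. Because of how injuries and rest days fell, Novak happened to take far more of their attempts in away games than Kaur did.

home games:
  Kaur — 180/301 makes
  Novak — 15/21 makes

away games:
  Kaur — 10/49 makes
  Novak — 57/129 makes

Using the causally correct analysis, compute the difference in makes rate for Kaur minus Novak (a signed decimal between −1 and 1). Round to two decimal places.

-0.16

The stratified and pooled comparisons disagree (Novak wins within each game venue; Kaur wins overall), so the answer turns on the causal role of game venue.
Game venue satisfies the back-door criterion: it is not a descendant of the player, and it blocks the spurious path from player to outcome. Adjusting for it (i.e., using the within-game venue rates) gives the causal effect.
Adjusting over the population distribution of game venue: 0.644·(0.598−0.714) + 0.356·(0.204−0.442) = -0.160.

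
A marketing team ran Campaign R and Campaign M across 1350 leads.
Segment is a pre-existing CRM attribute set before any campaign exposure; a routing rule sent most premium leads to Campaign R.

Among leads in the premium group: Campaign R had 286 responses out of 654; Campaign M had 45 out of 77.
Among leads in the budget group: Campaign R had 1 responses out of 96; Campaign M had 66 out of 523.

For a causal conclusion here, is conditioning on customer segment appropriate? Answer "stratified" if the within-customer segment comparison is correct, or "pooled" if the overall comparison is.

Customer segment satisfies the back-door criterion: it is not a descendant of the campaign, and it blocks the spurious path from campaign to outcome. Adjusting for it (i.e., using the within-customer segment rates) gives the causal effect.
Within each level — premium: 43.7% vs 58.4%; budget: 1.0% vs 12.6% — Campaign M is higher every time.

stratified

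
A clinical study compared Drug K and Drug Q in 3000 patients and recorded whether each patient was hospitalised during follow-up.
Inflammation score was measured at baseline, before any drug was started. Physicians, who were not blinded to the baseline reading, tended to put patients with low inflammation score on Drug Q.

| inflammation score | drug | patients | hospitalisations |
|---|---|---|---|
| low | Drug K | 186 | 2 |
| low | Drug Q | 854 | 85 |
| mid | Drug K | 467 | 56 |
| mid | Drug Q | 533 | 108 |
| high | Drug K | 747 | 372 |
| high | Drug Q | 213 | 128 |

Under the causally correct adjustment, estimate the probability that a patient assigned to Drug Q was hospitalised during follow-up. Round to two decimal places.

0.29

Here inflammation score is a common cause — it drives both which drug a case falls under and the outcome. The crude comparison mixes populations; the stratum-specific rates are the causally relevant ones.
Standardising Drug Q to the population inflammation score mix: 0.347·85/854 + 0.333·108/533 + 0.320·128/213 = 0.294.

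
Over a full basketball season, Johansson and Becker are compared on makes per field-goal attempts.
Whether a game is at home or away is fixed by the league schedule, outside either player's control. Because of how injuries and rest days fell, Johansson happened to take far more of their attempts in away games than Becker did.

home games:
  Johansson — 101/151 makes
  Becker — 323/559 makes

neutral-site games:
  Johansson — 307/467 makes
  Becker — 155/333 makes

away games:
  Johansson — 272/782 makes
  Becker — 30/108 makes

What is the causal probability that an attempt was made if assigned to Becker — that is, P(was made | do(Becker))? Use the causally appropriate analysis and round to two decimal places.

0.43

The stratified and pooled comparisons disagree (Johansson wins within each game venue; Becker wins overall), so the answer turns on the causal role of game venue.
Since game venue is a pre-existing factor (not a product of the player) and it affects the outcome on its own, it is a confounder. The stratified rates, not the pooled rate, identify the causal effect.
Standardising Becker to the population game venue mix: 0.296·323/559 + 0.333·155/333 + 0.371·30/108 = 0.429.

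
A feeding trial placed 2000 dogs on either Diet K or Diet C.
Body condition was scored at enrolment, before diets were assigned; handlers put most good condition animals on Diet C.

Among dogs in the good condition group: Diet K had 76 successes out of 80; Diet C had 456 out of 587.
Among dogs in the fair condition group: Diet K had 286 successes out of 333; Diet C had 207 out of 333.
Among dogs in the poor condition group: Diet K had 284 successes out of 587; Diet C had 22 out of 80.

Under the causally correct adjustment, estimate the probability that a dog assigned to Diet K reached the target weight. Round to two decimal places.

0.76

Here starting body condition is a common cause — it drives both which diet a case falls under and the outcome. The crude comparison mixes populations; the stratum-specific rates are the causally relevant ones.
Standardising Diet K to the population starting body condition mix: 0.334·76/80 + 0.333·286/333 + 0.334·284/587 = 0.764.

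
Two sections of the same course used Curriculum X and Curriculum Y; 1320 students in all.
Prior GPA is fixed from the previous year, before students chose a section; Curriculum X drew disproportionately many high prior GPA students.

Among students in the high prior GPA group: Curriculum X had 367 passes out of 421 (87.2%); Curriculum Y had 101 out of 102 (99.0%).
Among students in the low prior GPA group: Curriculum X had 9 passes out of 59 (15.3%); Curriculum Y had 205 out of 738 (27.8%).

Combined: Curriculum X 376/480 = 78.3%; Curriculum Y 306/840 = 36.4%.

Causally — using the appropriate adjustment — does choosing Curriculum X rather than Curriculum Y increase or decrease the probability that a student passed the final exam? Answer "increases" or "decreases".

decreases

The imbalance in prior GPA band arose from how students were allocated, not from anything the teaching method did; and prior GPA band independently affects the outcome. The pooled gap is confounded — condition on prior GPA band.
Within each level — high prior GPA: 87.2% vs 99.0%; low prior GPA: 15.3% vs 27.8% — Curriculum Y is higher every time.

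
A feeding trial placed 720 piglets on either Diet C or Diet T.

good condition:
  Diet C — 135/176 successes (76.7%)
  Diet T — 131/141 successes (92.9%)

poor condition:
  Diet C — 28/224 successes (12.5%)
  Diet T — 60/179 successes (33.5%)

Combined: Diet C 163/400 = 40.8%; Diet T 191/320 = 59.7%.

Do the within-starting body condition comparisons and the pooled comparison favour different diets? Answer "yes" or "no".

Within each starting body condition level (good condition 76.7% vs 92.9%; poor condition 12.5% vs 33.5%), Diet T has the higher rate every time. Pooled: 40.8% vs 59.7% — Diet T has the higher rate overall. They agree.

no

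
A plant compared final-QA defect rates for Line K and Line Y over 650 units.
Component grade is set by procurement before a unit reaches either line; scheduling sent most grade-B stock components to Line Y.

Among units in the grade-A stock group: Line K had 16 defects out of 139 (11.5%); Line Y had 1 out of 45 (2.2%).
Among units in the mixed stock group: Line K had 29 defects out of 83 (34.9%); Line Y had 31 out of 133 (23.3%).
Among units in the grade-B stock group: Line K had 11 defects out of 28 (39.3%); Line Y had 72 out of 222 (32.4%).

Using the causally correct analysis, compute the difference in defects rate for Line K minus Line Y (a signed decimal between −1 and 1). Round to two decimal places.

+0.09

Line Y is lower inside every component grade stratum but Line K is lower in aggregate. Whether to stratify depends on how component grade relates to the line.
Component grade satisfies the back-door criterion: it is not a descendant of the line, and it blocks the spurious path from line to outcome. Adjusting for it (i.e., using the within-component grade rates) gives the causal effect.
Adjusting over the population distribution of component grade: 0.283·(0.115−0.022) + 0.332·(0.349−0.233) + 0.385·(0.393−0.324) = +0.091.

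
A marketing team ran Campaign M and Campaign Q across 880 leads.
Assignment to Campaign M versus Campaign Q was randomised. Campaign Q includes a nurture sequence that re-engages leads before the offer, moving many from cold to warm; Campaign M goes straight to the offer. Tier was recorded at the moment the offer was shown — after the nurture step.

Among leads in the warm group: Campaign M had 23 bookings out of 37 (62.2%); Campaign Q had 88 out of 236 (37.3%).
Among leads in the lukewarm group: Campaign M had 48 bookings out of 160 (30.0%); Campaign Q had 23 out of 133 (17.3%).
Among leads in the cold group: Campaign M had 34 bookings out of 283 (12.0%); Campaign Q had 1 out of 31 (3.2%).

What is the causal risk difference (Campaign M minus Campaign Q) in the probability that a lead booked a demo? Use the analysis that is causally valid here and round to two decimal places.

Engagement tier lies on the pathway campaign → engagement tier → outcome, so adjusting for it blocks the indirect effect. For the total causal effect of campaign, use the unadjusted pooled rates.
The causal difference is the pooled difference: 0.219 − 0.280 = -0.061.

-0.06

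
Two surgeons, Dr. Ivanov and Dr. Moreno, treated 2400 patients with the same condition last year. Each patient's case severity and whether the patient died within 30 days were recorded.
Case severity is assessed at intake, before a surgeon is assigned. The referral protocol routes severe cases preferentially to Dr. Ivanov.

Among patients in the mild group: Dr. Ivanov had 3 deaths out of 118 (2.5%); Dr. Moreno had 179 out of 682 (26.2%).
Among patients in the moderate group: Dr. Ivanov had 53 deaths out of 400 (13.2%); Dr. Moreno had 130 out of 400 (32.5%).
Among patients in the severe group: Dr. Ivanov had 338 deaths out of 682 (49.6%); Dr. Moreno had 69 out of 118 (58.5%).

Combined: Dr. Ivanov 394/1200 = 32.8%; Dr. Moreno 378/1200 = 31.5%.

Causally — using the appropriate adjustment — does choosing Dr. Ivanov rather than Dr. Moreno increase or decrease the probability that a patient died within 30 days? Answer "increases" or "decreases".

Within every case severity level Dr. Ivanov has the lower rate, yet pooled Dr. Moreno does — Simpson's reversal.
Case severity differs across surgeons for reasons unrelated to any effect of the surgeon itself, and it separately predicts the outcome — a classic confounder. We must compare within case severity levels.
Within each level — mild: 2.5% vs 26.2%; moderate: 13.2% vs 32.5%; severe: 49.6% vs 58.5% — Dr. Ivanov is lower every time.

decreases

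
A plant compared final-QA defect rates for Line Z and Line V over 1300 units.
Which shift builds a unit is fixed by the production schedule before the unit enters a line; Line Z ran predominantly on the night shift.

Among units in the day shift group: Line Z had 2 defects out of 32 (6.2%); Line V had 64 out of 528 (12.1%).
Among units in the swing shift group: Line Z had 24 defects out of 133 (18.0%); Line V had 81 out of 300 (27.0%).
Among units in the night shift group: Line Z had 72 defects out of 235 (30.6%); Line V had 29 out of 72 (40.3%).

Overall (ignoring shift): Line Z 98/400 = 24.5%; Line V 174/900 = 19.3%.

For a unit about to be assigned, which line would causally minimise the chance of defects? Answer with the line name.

The stratified and pooled comparisons disagree (Line Z wins within each shift; Line V wins overall), so the answer turns on the causal role of shift.
Here shift is a common cause — it drives both which line a case falls under and the outcome. The crude comparison mixes populations; the stratum-specific rates are the causally relevant ones.
Within each level — day shift: 6.2% vs 12.1%; swing shift: 18.0% vs 27.0%; night shift: 30.6% vs 40.3% — Line Z is lower every time.

Line Z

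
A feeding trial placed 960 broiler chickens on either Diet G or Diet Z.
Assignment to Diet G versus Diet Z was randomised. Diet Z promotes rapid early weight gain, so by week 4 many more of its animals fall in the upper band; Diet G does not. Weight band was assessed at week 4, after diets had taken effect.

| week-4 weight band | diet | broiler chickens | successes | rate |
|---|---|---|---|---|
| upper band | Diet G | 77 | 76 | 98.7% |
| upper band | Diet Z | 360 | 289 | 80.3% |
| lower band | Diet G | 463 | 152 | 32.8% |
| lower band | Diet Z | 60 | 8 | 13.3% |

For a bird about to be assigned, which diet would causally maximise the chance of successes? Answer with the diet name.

Diet Z

The week-4 weight band-specific comparison favours Diet G throughout, but the pooled figures favour Diet Z. The question is whether to condition on week-4 weight band.
Week-4 weight band is recorded after the diet and is itself shifted by it — it sits on the causal path from diet to outcome. Conditioning on a mediator would strip out part of the effect we want; the pooled comparison gives the total causal effect.
Pooled: Diet G 42.2% vs Diet Z 70.7%; Diet Z is higher overall.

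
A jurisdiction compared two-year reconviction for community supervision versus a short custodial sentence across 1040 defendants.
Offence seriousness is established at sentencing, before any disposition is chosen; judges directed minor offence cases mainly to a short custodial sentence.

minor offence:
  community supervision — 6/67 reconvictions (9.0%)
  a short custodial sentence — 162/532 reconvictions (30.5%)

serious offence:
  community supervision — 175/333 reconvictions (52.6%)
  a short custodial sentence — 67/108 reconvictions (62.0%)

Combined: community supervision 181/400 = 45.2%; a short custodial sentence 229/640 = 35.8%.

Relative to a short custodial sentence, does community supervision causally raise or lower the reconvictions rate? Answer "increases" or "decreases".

decreases

The offence seriousness-specific comparison favours community supervision throughout, but the pooled figures favour a short custodial sentence. The question is whether to condition on offence seriousness.
The imbalance in offence seriousness arose from how defendants were allocated, not from anything the disposition did; and offence seriousness independently affects the outcome. The pooled gap is confounded — condition on offence seriousness.
Within each level — minor offence: 9.0% vs 30.5%; serious offence: 52.6% vs 62.0% — community supervision is lower every time.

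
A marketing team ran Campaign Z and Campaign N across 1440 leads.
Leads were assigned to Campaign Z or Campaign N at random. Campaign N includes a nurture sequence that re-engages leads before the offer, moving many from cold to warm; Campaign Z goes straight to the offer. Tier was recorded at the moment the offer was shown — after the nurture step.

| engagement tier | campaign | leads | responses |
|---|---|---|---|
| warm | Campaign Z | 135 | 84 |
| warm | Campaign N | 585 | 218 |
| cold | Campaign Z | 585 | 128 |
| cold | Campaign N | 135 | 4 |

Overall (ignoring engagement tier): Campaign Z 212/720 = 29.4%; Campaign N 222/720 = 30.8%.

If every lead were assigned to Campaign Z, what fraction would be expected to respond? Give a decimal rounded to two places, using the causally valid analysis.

0.29

The distribution of engagement tier is itself part of what the campaign does — it is an intermediate outcome. Holding it fixed would remove that part of the effect; the total effect is the pooled difference.
So P(outcome | do(Campaign Z)) is just the pooled rate for Campaign Z: 212/720 = 0.294.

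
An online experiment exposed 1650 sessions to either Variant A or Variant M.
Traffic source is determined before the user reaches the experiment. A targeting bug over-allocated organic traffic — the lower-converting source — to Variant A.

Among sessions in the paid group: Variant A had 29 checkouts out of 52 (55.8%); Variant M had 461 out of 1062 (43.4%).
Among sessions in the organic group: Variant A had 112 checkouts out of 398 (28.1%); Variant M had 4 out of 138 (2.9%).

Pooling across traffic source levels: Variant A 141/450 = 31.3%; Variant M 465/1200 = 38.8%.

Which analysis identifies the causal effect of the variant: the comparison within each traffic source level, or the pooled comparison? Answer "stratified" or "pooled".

stratified

The stratified and pooled comparisons disagree (Variant A wins within each traffic source; Variant M wins overall), so the answer turns on the causal role of traffic source.
Here traffic source is a common cause — it drives both which variant a case falls under and the outcome. The crude comparison mixes populations; the stratum-specific rates are the causally relevant ones.
Within each level — paid: 55.8% vs 43.4%; organic: 28.1% vs 2.9% — Variant A is higher every time.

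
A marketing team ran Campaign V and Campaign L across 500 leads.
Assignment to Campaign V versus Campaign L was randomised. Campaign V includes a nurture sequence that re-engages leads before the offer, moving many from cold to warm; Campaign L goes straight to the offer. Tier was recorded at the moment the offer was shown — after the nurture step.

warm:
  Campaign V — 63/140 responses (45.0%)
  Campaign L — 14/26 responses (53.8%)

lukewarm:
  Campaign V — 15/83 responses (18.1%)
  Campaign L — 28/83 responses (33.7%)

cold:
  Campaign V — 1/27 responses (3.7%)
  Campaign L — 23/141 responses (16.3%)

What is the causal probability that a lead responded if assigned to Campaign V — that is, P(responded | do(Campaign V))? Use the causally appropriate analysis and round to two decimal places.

Engagement tier is downstream of the campaign. One should not condition on a consequence of treatment, so the overall rates are the right comparison.
So P(outcome | do(Campaign V)) is just the pooled rate for Campaign V: 79/250 = 0.316.

0.32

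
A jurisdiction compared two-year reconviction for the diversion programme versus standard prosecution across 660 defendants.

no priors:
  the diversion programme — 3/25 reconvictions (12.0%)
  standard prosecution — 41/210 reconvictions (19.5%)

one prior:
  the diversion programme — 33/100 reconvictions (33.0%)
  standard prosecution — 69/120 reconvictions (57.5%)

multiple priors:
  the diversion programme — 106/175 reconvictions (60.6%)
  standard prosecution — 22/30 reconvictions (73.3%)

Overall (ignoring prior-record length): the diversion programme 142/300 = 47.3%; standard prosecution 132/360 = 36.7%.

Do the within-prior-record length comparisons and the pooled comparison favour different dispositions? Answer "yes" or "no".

yes

Within each prior-record length level (no priors 12.0% vs 19.5%; one prior 33.0% vs 57.5%; multiple priors 60.6% vs 73.3%), the diversion programme has the lower rate every time. Pooled: 47.3% vs 36.7% — standard prosecution has the lower rate overall. The two comparisons disagree.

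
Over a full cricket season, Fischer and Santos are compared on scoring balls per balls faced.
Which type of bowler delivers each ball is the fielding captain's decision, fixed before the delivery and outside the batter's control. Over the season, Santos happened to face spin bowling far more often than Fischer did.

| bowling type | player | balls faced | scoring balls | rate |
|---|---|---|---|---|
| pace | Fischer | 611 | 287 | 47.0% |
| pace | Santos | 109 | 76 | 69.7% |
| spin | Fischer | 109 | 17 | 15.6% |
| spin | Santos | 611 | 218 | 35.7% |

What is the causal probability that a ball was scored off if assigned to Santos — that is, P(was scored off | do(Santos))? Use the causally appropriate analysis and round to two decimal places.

0.53

Nothing the player does changes bowling type; the imbalance is an allocation artefact. With bowling type also predicting the outcome, the pooled figure is confounded, and the within-stratum comparison is the causal one.
Standardising Santos to the population bowling type mix: 0.500·76/109 + 0.500·218/611 = 0.527.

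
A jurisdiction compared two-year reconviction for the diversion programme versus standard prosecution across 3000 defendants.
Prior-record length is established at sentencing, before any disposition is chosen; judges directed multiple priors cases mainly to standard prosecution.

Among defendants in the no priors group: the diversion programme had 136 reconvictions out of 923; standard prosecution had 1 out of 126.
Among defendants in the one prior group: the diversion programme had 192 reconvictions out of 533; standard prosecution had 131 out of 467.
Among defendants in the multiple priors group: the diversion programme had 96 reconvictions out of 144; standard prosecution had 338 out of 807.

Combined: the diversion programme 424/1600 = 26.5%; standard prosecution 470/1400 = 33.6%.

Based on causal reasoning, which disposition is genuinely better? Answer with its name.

standard prosecution

Prior-record length satisfies the back-door criterion: it is not a descendant of the disposition, and it blocks the spurious path from disposition to outcome. Adjusting for it (i.e., using the within-prior-record length rates) gives the causal effect.
Within each level — no priors: 14.7% vs 0.8%; one prior: 36.0% vs 28.1%; multiple priors: 66.7% vs 41.9% — standard prosecution is lower every time.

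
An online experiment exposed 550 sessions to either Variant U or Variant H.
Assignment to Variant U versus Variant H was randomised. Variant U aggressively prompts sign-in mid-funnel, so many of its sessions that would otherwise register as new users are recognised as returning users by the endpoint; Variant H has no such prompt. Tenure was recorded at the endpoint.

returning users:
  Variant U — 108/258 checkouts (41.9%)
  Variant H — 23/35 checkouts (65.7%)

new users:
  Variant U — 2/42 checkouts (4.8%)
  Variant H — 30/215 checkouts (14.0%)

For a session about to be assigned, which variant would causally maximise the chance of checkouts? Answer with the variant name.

Variant U

User tenure is recorded after the variant and is itself shifted by it — it sits on the causal path from variant to outcome. Conditioning on a mediator would strip out part of the effect we want; the pooled comparison gives the total causal effect.
Pooled: Variant U 36.7% vs Variant H 21.2%; Variant U is higher overall.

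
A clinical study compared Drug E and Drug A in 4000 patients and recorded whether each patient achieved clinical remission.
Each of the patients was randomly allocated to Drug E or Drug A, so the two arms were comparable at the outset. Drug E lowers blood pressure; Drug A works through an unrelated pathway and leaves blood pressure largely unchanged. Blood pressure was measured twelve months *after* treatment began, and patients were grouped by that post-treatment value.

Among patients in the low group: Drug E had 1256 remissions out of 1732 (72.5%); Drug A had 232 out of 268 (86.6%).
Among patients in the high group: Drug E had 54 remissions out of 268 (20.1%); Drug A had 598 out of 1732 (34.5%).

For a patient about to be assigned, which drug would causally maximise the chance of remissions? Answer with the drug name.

Within every blood pressure level Drug A has the higher rate, yet pooled Drug E does — Simpson's reversal.
The distribution of blood pressure is itself part of what the drug does — it is an intermediate outcome. Holding it fixed would remove that part of the effect; the total effect is the pooled difference.
Pooled: Drug E 65.5% vs Drug A 41.5%; Drug E is higher overall.

Drug E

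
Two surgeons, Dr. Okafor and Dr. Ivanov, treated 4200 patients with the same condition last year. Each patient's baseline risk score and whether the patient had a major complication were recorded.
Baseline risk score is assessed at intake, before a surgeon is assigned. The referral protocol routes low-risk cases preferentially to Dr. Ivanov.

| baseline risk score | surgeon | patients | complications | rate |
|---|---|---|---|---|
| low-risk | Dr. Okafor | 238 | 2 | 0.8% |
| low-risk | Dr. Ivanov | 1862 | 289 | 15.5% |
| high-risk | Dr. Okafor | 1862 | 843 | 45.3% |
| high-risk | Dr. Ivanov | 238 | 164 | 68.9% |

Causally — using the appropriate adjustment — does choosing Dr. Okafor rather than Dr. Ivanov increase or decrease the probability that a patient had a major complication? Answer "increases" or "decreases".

decreases

Here baseline risk score is a common cause — it drives both which surgeon a case falls under and the outcome. The crude comparison mixes populations; the stratum-specific rates are the causally relevant ones.
Within each level — low-risk: 0.8% vs 15.5%; high-risk: 45.3% vs 68.9% — Dr. Okafor is lower every time.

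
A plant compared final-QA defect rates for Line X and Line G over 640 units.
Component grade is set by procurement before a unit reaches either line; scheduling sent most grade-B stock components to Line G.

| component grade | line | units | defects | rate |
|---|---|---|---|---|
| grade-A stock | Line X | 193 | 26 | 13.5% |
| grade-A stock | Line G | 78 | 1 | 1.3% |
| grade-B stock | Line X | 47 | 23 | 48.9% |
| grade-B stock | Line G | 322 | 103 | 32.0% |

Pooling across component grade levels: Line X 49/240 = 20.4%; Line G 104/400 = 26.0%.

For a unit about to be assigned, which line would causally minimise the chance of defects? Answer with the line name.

The imbalance in component grade arose from how units were allocated, not from anything the line did; and component grade independently affects the outcome. The pooled gap is confounded — condition on component grade.
Within each level — grade-A stock: 13.5% vs 1.3%; grade-B stock: 48.9% vs 32.0% — Line G is lower every time.

Line G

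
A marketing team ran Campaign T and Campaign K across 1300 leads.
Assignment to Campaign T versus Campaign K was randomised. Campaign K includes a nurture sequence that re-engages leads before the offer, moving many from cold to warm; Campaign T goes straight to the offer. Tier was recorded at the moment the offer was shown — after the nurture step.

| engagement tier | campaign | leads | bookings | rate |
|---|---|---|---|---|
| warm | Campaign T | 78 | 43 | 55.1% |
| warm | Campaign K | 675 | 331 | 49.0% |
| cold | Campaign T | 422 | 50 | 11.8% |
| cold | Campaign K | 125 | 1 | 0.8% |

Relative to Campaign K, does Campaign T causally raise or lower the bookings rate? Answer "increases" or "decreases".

Because the campaign influences engagement tier, engagement tier is a post-treatment mediator, not a confounder. Stratifying on it would bias the estimate; the causal effect is the crude pooled difference.
Pooled: Campaign T 18.6% vs Campaign K 41.5%; Campaign K is higher overall.

decreases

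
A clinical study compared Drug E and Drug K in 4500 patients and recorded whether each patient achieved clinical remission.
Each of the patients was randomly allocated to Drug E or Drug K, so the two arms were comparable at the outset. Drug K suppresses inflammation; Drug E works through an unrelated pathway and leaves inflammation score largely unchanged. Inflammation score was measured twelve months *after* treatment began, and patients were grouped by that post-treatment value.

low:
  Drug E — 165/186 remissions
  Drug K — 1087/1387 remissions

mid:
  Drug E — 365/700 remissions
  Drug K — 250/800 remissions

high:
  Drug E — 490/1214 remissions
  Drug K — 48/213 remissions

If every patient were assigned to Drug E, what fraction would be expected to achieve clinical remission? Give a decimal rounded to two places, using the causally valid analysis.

Inflammation score is downstream of the drug. One should not condition on a consequence of treatment, so the overall rates are the right comparison.
So P(outcome | do(Drug E)) is just the pooled rate for Drug E: 1020/2100 = 0.486.

0.49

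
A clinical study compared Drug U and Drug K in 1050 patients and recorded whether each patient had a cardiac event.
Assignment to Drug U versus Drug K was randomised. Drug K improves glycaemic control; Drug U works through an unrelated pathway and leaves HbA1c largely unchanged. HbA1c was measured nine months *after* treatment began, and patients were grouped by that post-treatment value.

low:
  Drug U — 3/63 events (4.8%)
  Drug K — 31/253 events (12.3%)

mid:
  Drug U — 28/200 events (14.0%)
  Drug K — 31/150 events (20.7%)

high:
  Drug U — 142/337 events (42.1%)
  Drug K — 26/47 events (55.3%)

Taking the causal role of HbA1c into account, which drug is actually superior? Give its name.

Drug K

Because the drug influences HbA1c, HbA1c is a post-treatment mediator, not a confounder. Stratifying on it would bias the estimate; the causal effect is the crude pooled difference.
Pooled: Drug U 28.8% vs Drug K 19.6%; Drug K is lower overall.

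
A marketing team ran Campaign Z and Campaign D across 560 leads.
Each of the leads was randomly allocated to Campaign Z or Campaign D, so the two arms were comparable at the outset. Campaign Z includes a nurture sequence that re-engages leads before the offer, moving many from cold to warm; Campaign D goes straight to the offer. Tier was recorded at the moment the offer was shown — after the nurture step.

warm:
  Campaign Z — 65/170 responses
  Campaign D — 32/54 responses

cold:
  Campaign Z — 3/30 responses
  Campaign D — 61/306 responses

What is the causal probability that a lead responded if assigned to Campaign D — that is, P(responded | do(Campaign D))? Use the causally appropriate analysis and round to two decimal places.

Engagement tier here is a post-treatment variable shaped by the campaign; conditioning on it would introduce bias rather than remove it. The overall comparison is the causal one.
So P(outcome | do(Campaign D)) is just the pooled rate for Campaign D: 93/360 = 0.258.

0.26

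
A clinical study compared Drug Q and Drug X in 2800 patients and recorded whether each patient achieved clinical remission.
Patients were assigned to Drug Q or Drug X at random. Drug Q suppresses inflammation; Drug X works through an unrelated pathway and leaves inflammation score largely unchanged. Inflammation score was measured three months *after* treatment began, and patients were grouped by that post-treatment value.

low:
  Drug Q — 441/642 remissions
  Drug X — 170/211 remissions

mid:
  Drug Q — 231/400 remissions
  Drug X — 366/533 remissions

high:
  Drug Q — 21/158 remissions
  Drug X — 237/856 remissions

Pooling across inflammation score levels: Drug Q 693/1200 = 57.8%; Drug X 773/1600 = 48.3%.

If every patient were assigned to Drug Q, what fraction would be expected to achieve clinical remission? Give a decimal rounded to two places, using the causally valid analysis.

0.58

Drug X is higher inside every inflammation score stratum but Drug Q is higher in aggregate. Whether to stratify depends on how inflammation score relates to the drug.
Because the drug influences inflammation score, inflammation score is a post-treatment mediator, not a confounder. Stratifying on it would bias the estimate; the causal effect is the crude pooled difference.
So P(outcome | do(Drug Q)) is just the pooled rate for Drug Q: 693/1200 = 0.578.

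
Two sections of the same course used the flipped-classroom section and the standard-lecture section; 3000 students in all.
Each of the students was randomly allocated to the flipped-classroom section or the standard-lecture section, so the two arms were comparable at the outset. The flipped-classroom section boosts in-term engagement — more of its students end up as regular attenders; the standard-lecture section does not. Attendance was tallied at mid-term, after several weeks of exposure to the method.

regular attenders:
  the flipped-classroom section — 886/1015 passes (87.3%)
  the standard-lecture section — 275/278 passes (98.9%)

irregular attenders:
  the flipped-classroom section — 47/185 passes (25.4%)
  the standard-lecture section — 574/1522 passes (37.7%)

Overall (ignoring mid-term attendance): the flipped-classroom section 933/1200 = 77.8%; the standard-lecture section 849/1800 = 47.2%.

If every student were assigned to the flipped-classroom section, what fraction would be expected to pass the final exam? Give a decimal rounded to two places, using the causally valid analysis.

0.78

the standard-lecture section is higher inside every mid-term attendance stratum but the flipped-classroom section is higher in aggregate. Whether to stratify depends on how mid-term attendance relates to the teaching method.
Because the teaching method influences mid-term attendance, mid-term attendance is a post-treatment mediator, not a confounder. Stratifying on it would bias the estimate; the causal effect is the crude pooled difference.
So P(outcome | do(the flipped-classroom section)) is just the pooled rate for the flipped-classroom section: 933/1200 = 0.777.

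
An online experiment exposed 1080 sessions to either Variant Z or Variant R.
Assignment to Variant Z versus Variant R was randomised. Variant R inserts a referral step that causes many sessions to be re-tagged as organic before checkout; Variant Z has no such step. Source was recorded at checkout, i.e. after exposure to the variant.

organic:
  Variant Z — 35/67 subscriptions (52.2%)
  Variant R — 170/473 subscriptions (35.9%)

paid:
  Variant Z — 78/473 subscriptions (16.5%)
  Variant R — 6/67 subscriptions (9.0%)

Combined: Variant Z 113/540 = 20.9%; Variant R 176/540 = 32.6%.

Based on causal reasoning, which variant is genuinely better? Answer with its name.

Stratifying would compare variants among sessions the variants themselves sorted into traffic source groups — a form of selection on an intermediate. The unconditioned pooled rates give the total causal effect.
Pooled: Variant Z 20.9% vs Variant R 32.6%; Variant R is higher overall.

Variant R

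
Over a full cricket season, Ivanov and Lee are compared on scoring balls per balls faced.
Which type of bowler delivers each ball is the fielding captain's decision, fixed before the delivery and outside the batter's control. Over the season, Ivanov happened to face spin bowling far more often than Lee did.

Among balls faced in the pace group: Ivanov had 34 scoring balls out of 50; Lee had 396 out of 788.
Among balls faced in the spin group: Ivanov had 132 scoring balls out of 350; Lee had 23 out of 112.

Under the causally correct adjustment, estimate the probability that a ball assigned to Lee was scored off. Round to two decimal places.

0.40

Bowling type satisfies the back-door criterion: it is not a descendant of the player, and it blocks the spurious path from player to outcome. Adjusting for it (i.e., using the within-bowling type rates) gives the causal effect.
Standardising Lee to the population bowling type mix: 0.645·396/788 + 0.355·23/112 = 0.397.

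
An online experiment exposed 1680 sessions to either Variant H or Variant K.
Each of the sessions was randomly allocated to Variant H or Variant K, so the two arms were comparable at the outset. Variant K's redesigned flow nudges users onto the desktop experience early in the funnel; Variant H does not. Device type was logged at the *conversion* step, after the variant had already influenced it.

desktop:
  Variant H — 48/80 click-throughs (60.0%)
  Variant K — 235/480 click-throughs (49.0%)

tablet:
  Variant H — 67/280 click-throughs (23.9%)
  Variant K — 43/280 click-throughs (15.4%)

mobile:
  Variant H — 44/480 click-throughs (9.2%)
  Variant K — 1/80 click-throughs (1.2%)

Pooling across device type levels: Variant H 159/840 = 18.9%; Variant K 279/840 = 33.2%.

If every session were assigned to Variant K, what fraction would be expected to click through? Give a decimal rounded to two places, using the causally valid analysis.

Variant H is higher inside every device type stratum but Variant K is higher in aggregate. Whether to stratify depends on how device type relates to the variant.
Device type here is a post-treatment variable shaped by the variant; conditioning on it would introduce bias rather than remove it. The overall comparison is the causal one.
So P(outcome | do(Variant K)) is just the pooled rate for Variant K: 279/840 = 0.332.

0.33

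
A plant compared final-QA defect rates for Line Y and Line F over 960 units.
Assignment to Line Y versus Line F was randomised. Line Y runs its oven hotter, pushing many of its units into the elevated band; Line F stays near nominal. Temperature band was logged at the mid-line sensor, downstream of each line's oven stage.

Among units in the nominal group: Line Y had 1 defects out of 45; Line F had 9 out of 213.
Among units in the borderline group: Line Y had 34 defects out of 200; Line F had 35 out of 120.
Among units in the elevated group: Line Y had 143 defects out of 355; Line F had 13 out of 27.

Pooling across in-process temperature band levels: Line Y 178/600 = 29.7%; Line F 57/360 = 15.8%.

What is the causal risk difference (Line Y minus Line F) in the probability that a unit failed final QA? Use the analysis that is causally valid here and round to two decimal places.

+0.14

In-process temperature band is recorded after the line and is itself shifted by it — it sits on the causal path from line to outcome. Conditioning on a mediator would strip out part of the effect we want; the pooled comparison gives the total causal effect.
The causal difference is the pooled difference: 0.297 − 0.158 = +0.138.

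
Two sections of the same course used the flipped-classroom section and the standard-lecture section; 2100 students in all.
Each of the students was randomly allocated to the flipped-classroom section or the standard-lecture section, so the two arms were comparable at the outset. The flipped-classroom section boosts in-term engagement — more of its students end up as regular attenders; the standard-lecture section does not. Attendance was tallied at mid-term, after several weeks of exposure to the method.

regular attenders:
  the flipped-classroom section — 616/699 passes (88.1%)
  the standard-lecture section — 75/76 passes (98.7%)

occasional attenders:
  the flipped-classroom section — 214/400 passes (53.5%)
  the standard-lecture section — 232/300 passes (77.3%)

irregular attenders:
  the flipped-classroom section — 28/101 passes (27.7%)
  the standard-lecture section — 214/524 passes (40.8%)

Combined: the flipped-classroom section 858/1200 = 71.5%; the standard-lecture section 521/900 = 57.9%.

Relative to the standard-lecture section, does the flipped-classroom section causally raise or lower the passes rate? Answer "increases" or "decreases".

increases

the standard-lecture section is higher inside every mid-term attendance stratum but the flipped-classroom section is higher in aggregate. Whether to stratify depends on how mid-term attendance relates to the teaching method.
Mid-term attendance is recorded after the teaching method and is itself shifted by it — it sits on the causal path from teaching method to outcome. Conditioning on a mediator would strip out part of the effect we want; the pooled comparison gives the total causal effect.
Pooled: the flipped-classroom section 71.5% vs the standard-lecture section 57.9%; the flipped-classroom section is higher overall.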